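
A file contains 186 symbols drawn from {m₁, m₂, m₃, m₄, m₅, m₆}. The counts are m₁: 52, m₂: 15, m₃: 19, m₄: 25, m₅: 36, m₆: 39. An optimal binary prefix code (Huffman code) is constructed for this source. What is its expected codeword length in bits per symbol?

Probabilities are the counts divided by 186.
Repeatedly combine the two least-probable nodes; the expected code length is the sum of the merged weights.
merge 5/62 + 19/186 → 17/93
merge 25/186 + 17/93 → 59/186
merge 6/31 + 13/62 → 25/62
merge 26/93 + 59/186 → 37/62
merge 25/62 + 37/62 → 1
L = 17/93 + 59/186 + 25/62 + 37/62 + 1 = 5/2 = 2.5 bits/symbol.

2.5 bits/symbol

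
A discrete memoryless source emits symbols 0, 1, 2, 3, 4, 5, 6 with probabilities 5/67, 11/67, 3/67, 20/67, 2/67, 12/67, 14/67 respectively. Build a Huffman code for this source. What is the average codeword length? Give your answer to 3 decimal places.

Repeatedly combine the two least-probable nodes; the expected code length is the sum of the merged weights.
merge 2/67 + 3/67 → 5/67
merge 5/67 + 5/67 → 10/67
merge 10/67 + 11/67 → 21/67
merge 12/67 + 14/67 → 26/67
merge 20/67 + 21/67 → 41/67
merge 26/67 + 41/67 → 1
L = 5/67 + 10/67 + 21/67 + 26/67 + 41/67 + 1 = 170/67 ≈ 2.537 bits/symbol.

2.537 bits/symbol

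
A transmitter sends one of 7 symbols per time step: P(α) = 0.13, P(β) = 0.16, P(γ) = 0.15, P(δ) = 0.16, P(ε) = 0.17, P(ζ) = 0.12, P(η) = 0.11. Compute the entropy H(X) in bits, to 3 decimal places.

2.791 bits

H = −Σ pᵢ log₂ pᵢ.
−0.13·log₂(0.13) = 0.3826
−0.16·log₂(0.16) = 0.4230
−0.15·log₂(0.15) = 0.4105
−0.16·log₂(0.16) = 0.4230
−0.17·log₂(0.17) = 0.4346
−0.12·log₂(0.12) = 0.3671
−0.11·log₂(0.11) = 0.3503
Sum ≈ 2.7912 → 2.791 bits.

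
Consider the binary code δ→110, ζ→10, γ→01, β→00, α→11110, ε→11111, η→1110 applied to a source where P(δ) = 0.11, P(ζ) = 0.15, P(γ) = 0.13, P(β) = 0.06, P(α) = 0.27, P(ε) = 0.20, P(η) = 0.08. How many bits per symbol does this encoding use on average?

3.68 bits/symbol

L̄ = Σ pᵢ·ℓᵢ = 0.11·3 + 0.15·2 + 0.13·2 + 0.06·2 + 0.27·5 + 0.20·5 + 0.08·4 = 3.68 bits/symbol.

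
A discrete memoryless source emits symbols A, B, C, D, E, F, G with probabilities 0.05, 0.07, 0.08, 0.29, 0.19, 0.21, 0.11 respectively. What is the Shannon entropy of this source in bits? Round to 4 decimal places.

H = −Σ pᵢ log₂ pᵢ.
−0.05·log₂(0.05) = 0.2161
−0.07·log₂(0.07) = 0.2686
−0.08·log₂(0.08) = 0.2915
−0.29·log₂(0.29) = 0.5179
−0.19·log₂(0.19) = 0.4552
−0.21·log₂(0.21) = 0.4728
−0.11·log₂(0.11) = 0.3503
Sum ≈ 2.5724 → 2.5724 bits.

2.5724 bits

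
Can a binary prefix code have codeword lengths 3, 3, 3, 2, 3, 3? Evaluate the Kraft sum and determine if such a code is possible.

With common denominator 2^3 = 8: Σ 2^(−ℓᵢ) = 1/8 + 1/8 + 1/8 + 2/8 + 1/8 + 1/8 = 7/8 = 0.875.
Kraft's inequality requires Σ ≤ 1; here Σ = 0.875 ≤ 1, so such a prefix code exists.

0.875; yes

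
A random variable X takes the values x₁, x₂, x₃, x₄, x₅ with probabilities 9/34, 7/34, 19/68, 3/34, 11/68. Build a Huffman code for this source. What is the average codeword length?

2.25 bits/symbol

Repeatedly combine the two least-probable nodes; the expected code length is the sum of the merged weights.
merge 3/34 + 11/68 → 1/4
merge 7/34 + 1/4 → 31/68
merge 9/34 + 19/68 → 37/68
merge 31/68 + 37/68 → 1
L = 1/4 + 31/68 + 37/68 + 1 = 9/4 = 2.25 bits/symbol.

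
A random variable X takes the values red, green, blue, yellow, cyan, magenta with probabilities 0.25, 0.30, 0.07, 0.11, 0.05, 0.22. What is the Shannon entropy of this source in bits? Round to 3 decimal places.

2.337 bits

H = −Σ pᵢ log₂ pᵢ.
−0.25·log₂(0.25) = 0.5000
−0.30·log₂(0.30) = 0.5211
−0.07·log₂(0.07) = 0.2686
−0.11·log₂(0.11) = 0.3503
−0.05·log₂(0.05) = 0.2161
−0.22·log₂(0.22) = 0.4806
Sum ≈ 2.3366 → 2.337 bits.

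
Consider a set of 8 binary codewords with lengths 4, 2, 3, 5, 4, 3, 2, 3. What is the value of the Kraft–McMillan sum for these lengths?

1.03125

With common denominator 2^5 = 32: Σ 2^(−ℓᵢ) = 2/32 + 8/32 + 4/32 + 1/32 + 2/32 + 4/32 + 8/32 + 4/32 = 33/32 = 1.03125.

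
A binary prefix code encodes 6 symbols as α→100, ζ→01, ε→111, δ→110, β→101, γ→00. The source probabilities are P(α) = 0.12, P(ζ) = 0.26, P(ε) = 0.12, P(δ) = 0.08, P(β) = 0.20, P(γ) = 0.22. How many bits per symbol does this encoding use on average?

2.52 bits/symbol

L̄ = Σ pᵢ·ℓᵢ = 0.12·3 + 0.26·2 + 0.12·3 + 0.08·3 + 0.20·3 + 0.22·2 = 2.52 bits/symbol.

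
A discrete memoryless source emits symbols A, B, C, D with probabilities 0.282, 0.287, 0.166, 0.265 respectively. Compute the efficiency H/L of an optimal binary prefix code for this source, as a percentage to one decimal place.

98.5%

Entropy H = −Σ p log₂ p ≈ 1.9696 bits.
Huffman merges: 83/500+53/200→431/1000; 141/500+287/1000→569/1000; 431/1000+569/1000→1. L = 2 ≈ 2.0000.
Efficiency = H/L = 1.9696/2.0000 = 98.5%.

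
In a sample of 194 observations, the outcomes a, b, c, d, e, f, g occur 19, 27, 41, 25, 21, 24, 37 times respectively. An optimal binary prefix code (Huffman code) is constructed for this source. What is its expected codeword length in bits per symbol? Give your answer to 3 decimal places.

2.789 bits/symbol

Probabilities are the counts divided by 194.
Repeatedly combine the two least-probable nodes; the expected code length is the sum of the merged weights.
merge 19/194 + 21/194 → 20/97
merge 12/97 + 25/194 → 49/194
merge 27/194 + 37/194 → 32/97
merge 20/97 + 41/194 → 81/194
merge 49/194 + 32/97 → 113/194
merge 81/194 + 113/194 → 1
L = 20/97 + 49/194 + 32/97 + 81/194 + 113/194 + 1 = 541/194 ≈ 2.789 bits/symbol.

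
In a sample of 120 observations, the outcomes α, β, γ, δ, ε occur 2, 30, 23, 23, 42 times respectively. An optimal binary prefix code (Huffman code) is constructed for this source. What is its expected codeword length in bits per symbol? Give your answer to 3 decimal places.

2.208 bits/symbol

Probabilities are the counts divided by 120.
Repeatedly combine the two least-probable nodes; the expected code length is the sum of the merged weights.
merge 1/60 + 23/120 → 5/24
merge 23/120 + 5/24 → 2/5
merge 1/4 + 7/20 → 3/5
merge 2/5 + 3/5 → 1
L = 5/24 + 2/5 + 3/5 + 1 = 53/24 ≈ 2.208 bits/symbol.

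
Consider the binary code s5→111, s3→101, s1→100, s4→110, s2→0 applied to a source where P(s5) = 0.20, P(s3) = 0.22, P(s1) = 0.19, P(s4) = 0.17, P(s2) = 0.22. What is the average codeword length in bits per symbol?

2.56 bits/symbol

L̄ = Σ pᵢ·ℓᵢ = 0.20·3 + 0.22·3 + 0.19·3 + 0.17·3 + 0.22·1 = 2.56 bits/symbol.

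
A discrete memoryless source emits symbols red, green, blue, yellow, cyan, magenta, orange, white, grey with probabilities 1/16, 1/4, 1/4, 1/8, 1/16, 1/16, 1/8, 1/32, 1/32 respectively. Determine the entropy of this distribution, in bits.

Each probability is a power of 1/2, so log₂(1/p) is an integer.
H = Σ p·log₂(1/p) = 1/16·4 + 1/4·2 + 1/4·2 + 1/8·3 + 1/16·4 + 1/16·4 + 1/8·3 + 1/32·5 + 1/32·5 = 2.8125 bits.

2.8125 bits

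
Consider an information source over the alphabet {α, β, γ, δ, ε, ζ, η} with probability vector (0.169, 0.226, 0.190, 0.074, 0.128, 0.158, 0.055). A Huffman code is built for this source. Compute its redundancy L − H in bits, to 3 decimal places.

Entropy H = −Σ p log₂ p ≈ 2.6819 bits.
Huffman merges: 11/200+37/500→129/1000; 16/125+129/1000→257/1000; 79/500+169/1000→327/1000; 19/100+113/500→52/125; 257/1000+327/1000→73/125; 52/125+73/125→1. L = 2713/1000 ≈ 2.7130.
L − H = 2.7130 − 2.6819 = 0.031 bits.

0.031 bits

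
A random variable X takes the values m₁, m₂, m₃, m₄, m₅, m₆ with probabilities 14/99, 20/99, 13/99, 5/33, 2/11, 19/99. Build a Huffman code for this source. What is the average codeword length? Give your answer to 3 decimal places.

Repeatedly combine the two least-probable nodes; the expected code length is the sum of the merged weights.
merge 13/99 + 14/99 → 3/11
merge 5/33 + 2/11 → 1/3
merge 19/99 + 20/99 → 13/33
merge 3/11 + 1/3 → 20/33
merge 13/33 + 20/33 → 1
L = 3/11 + 1/3 + 13/33 + 20/33 + 1 = 86/33 ≈ 2.606 bits/symbol.

2.606 bits/symbol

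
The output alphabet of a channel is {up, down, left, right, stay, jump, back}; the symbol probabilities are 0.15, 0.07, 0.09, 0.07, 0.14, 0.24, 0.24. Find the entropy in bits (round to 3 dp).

H = −Σ pᵢ log₂ pᵢ.
−0.15·log₂(0.15) = 0.4105
−0.07·log₂(0.07) = 0.2686
−0.09·log₂(0.09) = 0.3127
−0.07·log₂(0.07) = 0.2686
−0.14·log₂(0.14) = 0.3971
−0.24·log₂(0.24) = 0.4941
−0.24·log₂(0.24) = 0.4941
Sum ≈ 2.6457 → 2.646 bits.

2.646 bits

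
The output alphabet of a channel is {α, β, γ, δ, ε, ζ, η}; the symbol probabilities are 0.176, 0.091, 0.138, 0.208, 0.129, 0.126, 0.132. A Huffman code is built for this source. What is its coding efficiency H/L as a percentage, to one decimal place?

Entropy H = −Σ p log₂ p ≈ 2.7646 bits.
Huffman merges: 91/1000+63/500→217/1000; 129/1000+33/250→261/1000; 69/500+22/125→157/500; 26/125+217/1000→17/40; 261/1000+157/500→23/40; 17/40+23/40→1. L = 349/125 ≈ 2.7920.
Efficiency = H/L = 2.7646/2.7920 = 99.0%.

99.0%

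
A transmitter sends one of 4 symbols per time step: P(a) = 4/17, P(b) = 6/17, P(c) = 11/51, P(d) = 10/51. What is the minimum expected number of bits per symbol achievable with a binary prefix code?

Repeatedly combine the two least-probable nodes; the expected code length is the sum of the merged weights.
merge 10/51 + 11/51 → 7/17
merge 4/17 + 6/17 → 10/17
merge 7/17 + 10/17 → 1
L = 7/17 + 10/17 + 1 = 2 bits/symbol.

2 bits/symbol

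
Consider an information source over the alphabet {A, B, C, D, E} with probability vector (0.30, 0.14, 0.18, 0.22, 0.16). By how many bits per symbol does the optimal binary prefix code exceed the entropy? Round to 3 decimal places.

0.033 bits

Entropy H = −Σ p log₂ p ≈ 2.2671 bits.
Huffman merges: 7/50+4/25→3/10; 9/50+11/50→2/5; 3/10+3/10→3/5; 2/5+3/5→1. L = 23/10 ≈ 2.3000.
L − H = 2.3000 − 2.2671 = 0.033 bits.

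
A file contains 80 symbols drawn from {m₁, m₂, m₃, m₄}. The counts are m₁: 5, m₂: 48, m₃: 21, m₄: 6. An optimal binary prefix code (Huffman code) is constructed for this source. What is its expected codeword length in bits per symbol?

1.5375 bits/symbol

Probabilities are the counts divided by 80.
Repeatedly combine the two least-probable nodes; the expected code length is the sum of the merged weights.
merge 1/16 + 3/40 → 11/80
merge 11/80 + 21/80 → 2/5
merge 2/5 + 3/5 → 1
L = 11/80 + 2/5 + 1 = 123/80 = 1.5375 bits/symbol.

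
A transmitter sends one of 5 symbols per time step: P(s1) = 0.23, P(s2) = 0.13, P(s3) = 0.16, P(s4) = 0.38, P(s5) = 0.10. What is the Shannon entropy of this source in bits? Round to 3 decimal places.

2.156 bits

H = −Σ pᵢ log₂ pᵢ.
−0.23·log₂(0.23) = 0.4877
−0.13·log₂(0.13) = 0.3826
−0.16·log₂(0.16) = 0.4230
−0.38·log₂(0.38) = 0.5305
−0.10·log₂(0.10) = 0.3322
Sum ≈ 2.1560 → 2.156 bits.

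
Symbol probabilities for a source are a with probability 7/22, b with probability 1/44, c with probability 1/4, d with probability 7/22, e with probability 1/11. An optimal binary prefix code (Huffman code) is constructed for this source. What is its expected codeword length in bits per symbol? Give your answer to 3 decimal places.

2.114 bits/symbol

Repeatedly combine the two least-probable nodes; the expected code length is the sum of the merged weights.
merge 1/44 + 1/11 → 5/44
merge 5/44 + 1/4 → 4/11
merge 7/22 + 7/22 → 7/11
merge 4/11 + 7/11 → 1
L = 5/44 + 4/11 + 7/11 + 1 = 93/44 ≈ 2.114 bits/symbol.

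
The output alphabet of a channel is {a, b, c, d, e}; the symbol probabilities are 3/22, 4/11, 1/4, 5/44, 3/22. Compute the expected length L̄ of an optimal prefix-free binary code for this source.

Repeatedly combine the two least-probable nodes; the expected code length is the sum of the merged weights.
merge 5/44 + 3/22 → 1/4
merge 3/22 + 1/4 → 17/44
merge 1/4 + 4/11 → 27/44
merge 17/44 + 27/44 → 1
L = 1/4 + 17/44 + 27/44 + 1 = 9/4 = 2.25 bits/symbol.

2.25 bits/symbol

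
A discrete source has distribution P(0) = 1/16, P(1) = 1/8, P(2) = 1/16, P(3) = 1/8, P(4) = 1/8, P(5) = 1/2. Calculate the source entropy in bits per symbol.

Each probability is a power of 1/2, so log₂(1/p) is an integer.
H = Σ p·log₂(1/p) = 1/16·4 + 1/8·3 + 1/16·4 + 1/8·3 + 1/8·3 + 1/2·1 = 2.125 bits.

2.125 bits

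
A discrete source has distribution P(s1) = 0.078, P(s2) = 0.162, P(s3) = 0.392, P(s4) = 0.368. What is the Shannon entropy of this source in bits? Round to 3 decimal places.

H = −Σ pᵢ log₂ pᵢ.
−0.078·log₂(0.078) = 0.2871
−0.162·log₂(0.162) = 0.4254
−0.392·log₂(0.392) = 0.5296
−0.368·log₂(0.368) = 0.5307
Sum ≈ 1.7728 → 1.773 bits.

1.773 bits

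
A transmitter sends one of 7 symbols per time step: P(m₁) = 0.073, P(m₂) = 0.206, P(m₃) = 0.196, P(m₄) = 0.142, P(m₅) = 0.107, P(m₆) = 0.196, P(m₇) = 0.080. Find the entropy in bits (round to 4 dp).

H = −Σ pᵢ log₂ pᵢ.
−0.073·log₂(0.073) = 0.2756
−0.206·log₂(0.206) = 0.4695
−0.196·log₂(0.196) = 0.4608
−0.142·log₂(0.142) = 0.3999
−0.107·log₂(0.107) = 0.3450
−0.196·log₂(0.196) = 0.4608
−0.080·log₂(0.080) = 0.2915
Sum ≈ 2.7032 → 2.7032 bits.

2.7032 bits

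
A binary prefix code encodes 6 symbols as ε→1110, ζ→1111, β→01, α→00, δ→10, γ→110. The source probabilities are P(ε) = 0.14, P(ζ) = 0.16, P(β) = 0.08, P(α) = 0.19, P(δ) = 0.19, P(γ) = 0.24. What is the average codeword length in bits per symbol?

2.84 bits/symbol

L̄ = Σ pᵢ·ℓᵢ = 0.14·4 + 0.16·4 + 0.08·2 + 0.19·2 + 0.19·2 + 0.24·3 = 2.84 bits/symbol.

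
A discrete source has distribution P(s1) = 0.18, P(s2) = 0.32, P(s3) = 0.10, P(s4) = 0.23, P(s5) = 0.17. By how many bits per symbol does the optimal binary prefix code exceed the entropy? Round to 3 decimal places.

0.044 bits

Entropy H = −Σ p log₂ p ≈ 2.2258 bits.
Huffman merges: 1/10+17/100→27/100; 9/50+23/100→41/100; 27/100+8/25→59/100; 41/100+59/100→1. L = 227/100 ≈ 2.2700.
L − H = 2.2700 − 2.2258 = 0.044 bits.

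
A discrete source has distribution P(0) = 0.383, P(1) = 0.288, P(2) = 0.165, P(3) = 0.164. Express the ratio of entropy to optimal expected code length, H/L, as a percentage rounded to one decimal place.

97.9%

Entropy H = −Σ p log₂ p ≈ 1.9042 bits.
Huffman merges: 41/250+33/200→329/1000; 36/125+329/1000→617/1000; 383/1000+617/1000→1. L = 973/500 ≈ 1.9460.
Efficiency = H/L = 1.9042/1.9460 = 97.9%.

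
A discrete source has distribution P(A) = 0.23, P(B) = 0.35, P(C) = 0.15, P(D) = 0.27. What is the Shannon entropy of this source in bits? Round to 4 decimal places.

1.9383 bits

H = −Σ pᵢ log₂ pᵢ.
−0.23·log₂(0.23) = 0.4877
−0.35·log₂(0.35) = 0.5301
−0.15·log₂(0.15) = 0.4105
−0.27·log₂(0.27) = 0.5100
Sum ≈ 1.9383 → 1.9383 bits.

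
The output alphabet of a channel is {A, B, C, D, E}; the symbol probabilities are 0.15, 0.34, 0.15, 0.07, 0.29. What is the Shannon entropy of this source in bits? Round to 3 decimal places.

H = −Σ pᵢ log₂ pᵢ.
−0.15·log₂(0.15) = 0.4105
−0.34·log₂(0.34) = 0.5292
−0.15·log₂(0.15) = 0.4105
−0.07·log₂(0.07) = 0.2686
−0.29·log₂(0.29) = 0.5179
Sum ≈ 2.1367 → 2.137 bits.

2.137 bits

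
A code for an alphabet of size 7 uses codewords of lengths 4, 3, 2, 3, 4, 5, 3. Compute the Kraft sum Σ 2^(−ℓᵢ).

With common denominator 2^5 = 32: Σ 2^(−ℓᵢ) = 2/32 + 4/32 + 8/32 + 4/32 + 2/32 + 1/32 + 4/32 = 25/32 = 0.78125.

0.78125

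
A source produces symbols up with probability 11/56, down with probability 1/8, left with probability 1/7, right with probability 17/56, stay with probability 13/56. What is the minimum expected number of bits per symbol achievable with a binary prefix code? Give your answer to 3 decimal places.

2.268 bits/symbol

Repeatedly combine the two least-probable nodes; the expected code length is the sum of the merged weights.
merge 1/8 + 1/7 → 15/56
merge 11/56 + 13/56 → 3/7
merge 15/56 + 17/56 → 4/7
merge 3/7 + 4/7 → 1
L = 15/56 + 3/7 + 4/7 + 1 = 127/56 ≈ 2.268 bits/symbol.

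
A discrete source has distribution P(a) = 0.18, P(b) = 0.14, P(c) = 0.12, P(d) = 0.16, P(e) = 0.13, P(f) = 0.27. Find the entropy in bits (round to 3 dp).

H = −Σ pᵢ log₂ pᵢ.
−0.18·log₂(0.18) = 0.4453
−0.14·log₂(0.14) = 0.3971
−0.12·log₂(0.12) = 0.3671
−0.16·log₂(0.16) = 0.4230
−0.13·log₂(0.13) = 0.3826
−0.27·log₂(0.27) = 0.5100
Sum ≈ 2.5252 → 2.525 bits.

2.525 bits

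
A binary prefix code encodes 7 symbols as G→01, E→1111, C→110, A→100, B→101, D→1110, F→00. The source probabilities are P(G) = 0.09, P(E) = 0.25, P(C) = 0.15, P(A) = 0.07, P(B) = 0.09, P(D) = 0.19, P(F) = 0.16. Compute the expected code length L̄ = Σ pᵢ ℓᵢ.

L̄ = Σ pᵢ·ℓᵢ = 0.09·2 + 0.25·4 + 0.15·3 + 0.07·3 + 0.09·3 + 0.19·4 + 0.16·2 = 3.19 bits/symbol.

3.19 bits/symbol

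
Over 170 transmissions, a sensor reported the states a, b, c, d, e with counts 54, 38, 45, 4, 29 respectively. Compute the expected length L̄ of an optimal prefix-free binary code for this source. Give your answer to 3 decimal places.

2.194 bits/symbol

Probabilities are the counts divided by 170.
Repeatedly combine the two least-probable nodes; the expected code length is the sum of the merged weights.
merge 2/85 + 29/170 → 33/170
merge 33/170 + 19/85 → 71/170
merge 9/34 + 27/85 → 99/170
merge 71/170 + 99/170 → 1
L = 33/170 + 71/170 + 99/170 + 1 = 373/170 ≈ 2.194 bits/symbol.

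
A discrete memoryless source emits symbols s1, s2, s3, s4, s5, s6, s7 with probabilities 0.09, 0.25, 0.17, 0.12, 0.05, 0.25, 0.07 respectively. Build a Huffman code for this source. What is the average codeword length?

Repeatedly combine the two least-probable nodes; the expected code length is the sum of the merged weights.
merge 1/20 + 7/100 → 3/25
merge 9/100 + 3/25 → 21/100
merge 3/25 + 17/100 → 29/100
merge 21/100 + 1/4 → 23/50
merge 1/4 + 29/100 → 27/50
merge 23/50 + 27/50 → 1
L = 3/25 + 21/100 + 29/100 + 23/50 + 27/50 + 1 = 131/50 = 2.62 bits/symbol.

2.62 bits/symbol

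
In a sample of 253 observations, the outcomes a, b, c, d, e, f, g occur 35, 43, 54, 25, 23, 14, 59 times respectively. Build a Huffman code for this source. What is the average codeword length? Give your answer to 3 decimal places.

Probabilities are the counts divided by 253.
Repeatedly combine the two least-probable nodes; the expected code length is the sum of the merged weights.
merge 14/253 + 1/11 → 37/253
merge 25/253 + 35/253 → 60/253
merge 37/253 + 43/253 → 80/253
merge 54/253 + 59/253 → 113/253
merge 60/253 + 80/253 → 140/253
merge 113/253 + 140/253 → 1
L = 37/253 + 60/253 + 80/253 + 113/253 + 140/253 + 1 = 683/253 ≈ 2.700 bits/symbol.

2.700 bits/symbol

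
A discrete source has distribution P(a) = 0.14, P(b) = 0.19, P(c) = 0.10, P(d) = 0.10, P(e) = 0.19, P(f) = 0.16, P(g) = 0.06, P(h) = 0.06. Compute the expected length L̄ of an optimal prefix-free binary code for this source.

Repeatedly combine the two least-probable nodes; the expected code length is the sum of the merged weights.
merge 3/50 + 3/50 → 3/25
merge 1/10 + 1/10 → 1/5
merge 3/25 + 7/50 → 13/50
merge 4/25 + 19/100 → 7/20
merge 19/100 + 1/5 → 39/100
merge 13/50 + 7/20 → 61/100
merge 39/100 + 61/100 → 1
L = 3/25 + 1/5 + 13/50 + 7/20 + 39/100 + 61/100 + 1 = 293/100 = 2.93 bits/symbol.

2.93 bits/symbol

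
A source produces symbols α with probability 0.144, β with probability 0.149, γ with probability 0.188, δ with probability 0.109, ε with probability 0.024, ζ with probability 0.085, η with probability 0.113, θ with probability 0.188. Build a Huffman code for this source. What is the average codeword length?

Repeatedly combine the two least-probable nodes; the expected code length is the sum of the merged weights.
merge 3/125 + 17/200 → 109/1000
merge 109/1000 + 109/1000 → 109/500
merge 113/1000 + 18/125 → 257/1000
merge 149/1000 + 47/250 → 337/1000
merge 47/250 + 109/500 → 203/500
merge 257/1000 + 337/1000 → 297/500
merge 203/500 + 297/500 → 1
L = 109/1000 + 109/500 + 257/1000 + 337/1000 + 203/500 + 297/500 + 1 = 2921/1000 = 2.921 bits/symbol.

2.921 bits/symbol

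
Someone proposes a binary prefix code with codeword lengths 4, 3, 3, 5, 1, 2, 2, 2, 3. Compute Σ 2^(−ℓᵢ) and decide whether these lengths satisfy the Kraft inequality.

With common denominator 2^5 = 32: Σ 2^(−ℓᵢ) = 2/32 + 4/32 + 4/32 + 1/32 + 16/32 + 8/32 + 8/32 + 8/32 + 4/32 = 55/32 = 1.71875.
Kraft's inequality requires Σ ≤ 1; here Σ = 1.71875 > 1, so no such prefix code exists.

1.71875; no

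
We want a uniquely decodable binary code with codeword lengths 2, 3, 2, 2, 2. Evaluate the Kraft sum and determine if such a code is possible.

1.125; no

With common denominator 2^3 = 8: Σ 2^(−ℓᵢ) = 2/8 + 1/8 + 2/8 + 2/8 + 2/8 = 9/8 = 1.125.
Kraft's inequality requires Σ ≤ 1; here Σ = 1.125 > 1, so no such prefix code exists.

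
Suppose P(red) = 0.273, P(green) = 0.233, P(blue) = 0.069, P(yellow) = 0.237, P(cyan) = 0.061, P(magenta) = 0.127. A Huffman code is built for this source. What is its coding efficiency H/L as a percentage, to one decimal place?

Entropy H = −Σ p log₂ p ≈ 2.3836 bits.
Huffman merges: 61/1000+69/1000→13/100; 127/1000+13/100→257/1000; 233/1000+237/1000→47/100; 257/1000+273/1000→53/100; 47/100+53/100→1. L = 2387/1000 ≈ 2.3870.
Efficiency = H/L = 2.3836/2.3870 = 99.9%.

99.9%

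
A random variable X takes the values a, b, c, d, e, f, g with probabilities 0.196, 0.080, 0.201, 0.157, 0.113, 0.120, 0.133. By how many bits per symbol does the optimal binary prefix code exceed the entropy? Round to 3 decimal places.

0.049 bits

Entropy H = −Σ p log₂ p ≈ 2.7466 bits.
Huffman merges: 2/25+113/1000→193/1000; 3/25+133/1000→253/1000; 157/1000+193/1000→7/20; 49/250+201/1000→397/1000; 253/1000+7/20→603/1000; 397/1000+603/1000→1. L = 699/250 ≈ 2.7960.
L − H = 2.7960 − 2.7466 = 0.049 bits.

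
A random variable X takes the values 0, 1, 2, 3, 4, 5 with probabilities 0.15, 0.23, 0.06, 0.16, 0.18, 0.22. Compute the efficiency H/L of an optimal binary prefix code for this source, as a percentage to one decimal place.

97.7%

Entropy H = −Σ p log₂ p ≈ 2.4906 bits.
Huffman merges: 3/50+3/20→21/100; 4/25+9/50→17/50; 21/100+11/50→43/100; 23/100+17/50→57/100; 43/100+57/100→1. L = 51/20 ≈ 2.5500.
Efficiency = H/L = 2.4906/2.5500 = 97.7%.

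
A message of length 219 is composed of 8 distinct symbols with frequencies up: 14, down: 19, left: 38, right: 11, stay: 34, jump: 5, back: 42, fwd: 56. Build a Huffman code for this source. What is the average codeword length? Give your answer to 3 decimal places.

2.763 bits/symbol

Probabilities are the counts divided by 219.
Repeatedly combine the two least-probable nodes; the expected code length is the sum of the merged weights.
merge 5/219 + 11/219 → 16/219
merge 14/219 + 16/219 → 10/73
merge 19/219 + 10/73 → 49/219
merge 34/219 + 38/219 → 24/73
merge 14/73 + 49/219 → 91/219
merge 56/219 + 24/73 → 128/219
merge 91/219 + 128/219 → 1
L = 16/219 + 10/73 + 49/219 + 24/73 + 91/219 + 128/219 + 1 = 605/219 ≈ 2.763 bits/symbol.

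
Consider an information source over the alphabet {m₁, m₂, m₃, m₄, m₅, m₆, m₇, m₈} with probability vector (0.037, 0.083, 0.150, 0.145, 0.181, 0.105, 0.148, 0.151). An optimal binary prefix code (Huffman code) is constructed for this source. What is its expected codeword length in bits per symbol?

Repeatedly combine the two least-probable nodes; the expected code length is the sum of the merged weights.
merge 37/1000 + 83/1000 → 3/25
merge 21/200 + 3/25 → 9/40
merge 29/200 + 37/250 → 293/1000
merge 3/20 + 151/1000 → 301/1000
merge 181/1000 + 9/40 → 203/500
merge 293/1000 + 301/1000 → 297/500
merge 203/500 + 297/500 → 1
L = 3/25 + 9/40 + 293/1000 + 301/1000 + 203/500 + 297/500 + 1 = 2939/1000 = 2.939 bits/symbol.

2.939 bits/symbol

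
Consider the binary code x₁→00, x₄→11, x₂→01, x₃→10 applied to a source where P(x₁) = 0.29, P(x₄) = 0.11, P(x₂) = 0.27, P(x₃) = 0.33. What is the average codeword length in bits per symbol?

L̄ = Σ pᵢ·ℓᵢ = 0.29·2 + 0.11·2 + 0.27·2 + 0.33·2 = 2 bits/symbol.

2 bits/symbol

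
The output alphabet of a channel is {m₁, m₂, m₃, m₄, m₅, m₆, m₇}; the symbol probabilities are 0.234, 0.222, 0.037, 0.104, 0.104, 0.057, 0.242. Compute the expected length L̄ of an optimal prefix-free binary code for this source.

2.594 bits/symbol

Repeatedly combine the two least-probable nodes; the expected code length is the sum of the merged weights.
merge 37/1000 + 57/1000 → 47/500
merge 47/500 + 13/125 → 99/500
merge 13/125 + 99/500 → 151/500
merge 111/500 + 117/500 → 57/125
merge 121/500 + 151/500 → 68/125
merge 57/125 + 68/125 → 1
L = 47/500 + 99/500 + 151/500 + 57/125 + 68/125 + 1 = 1297/500 = 2.594 bits/symbol.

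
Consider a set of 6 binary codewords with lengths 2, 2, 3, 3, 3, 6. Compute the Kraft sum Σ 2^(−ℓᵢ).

With common denominator 2^6 = 64: Σ 2^(−ℓᵢ) = 16/64 + 16/64 + 8/64 + 8/64 + 8/64 + 1/64 = 57/64 = 0.890625.

0.890625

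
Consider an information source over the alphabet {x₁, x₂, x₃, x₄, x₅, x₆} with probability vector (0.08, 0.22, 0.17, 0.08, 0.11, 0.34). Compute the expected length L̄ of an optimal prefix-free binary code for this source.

Repeatedly combine the two least-probable nodes; the expected code length is the sum of the merged weights.
merge 2/25 + 2/25 → 4/25
merge 11/100 + 4/25 → 27/100
merge 17/100 + 11/50 → 39/100
merge 27/100 + 17/50 → 61/100
merge 39/100 + 61/100 → 1
L = 4/25 + 27/100 + 39/100 + 61/100 + 1 = 243/100 = 2.43 bits/symbol.

2.43 bits/symbol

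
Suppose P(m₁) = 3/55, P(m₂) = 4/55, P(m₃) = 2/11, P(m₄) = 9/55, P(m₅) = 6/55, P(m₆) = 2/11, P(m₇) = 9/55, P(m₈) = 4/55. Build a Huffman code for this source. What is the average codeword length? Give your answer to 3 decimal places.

2.945 bits/symbol

Repeatedly combine the two least-probable nodes; the expected code length is the sum of the merged weights.
merge 3/55 + 4/55 → 7/55
merge 4/55 + 6/55 → 2/11
merge 7/55 + 9/55 → 16/55
merge 9/55 + 2/11 → 19/55
merge 2/11 + 2/11 → 4/11
merge 16/55 + 19/55 → 7/11
merge 4/11 + 7/11 → 1
L = 7/55 + 2/11 + 16/55 + 19/55 + 4/11 + 7/11 + 1 = 162/55 ≈ 2.945 bits/symbol.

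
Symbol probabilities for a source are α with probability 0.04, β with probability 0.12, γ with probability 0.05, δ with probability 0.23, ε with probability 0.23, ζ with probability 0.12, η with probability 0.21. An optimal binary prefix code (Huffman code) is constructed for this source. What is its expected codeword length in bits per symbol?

2.63 bits/symbol

Repeatedly combine the two least-probable nodes; the expected code length is the sum of the merged weights.
merge 1/25 + 1/20 → 9/100
merge 9/100 + 3/25 → 21/100
merge 3/25 + 21/100 → 33/100
merge 21/100 + 23/100 → 11/25
merge 23/100 + 33/100 → 14/25
merge 11/25 + 14/25 → 1
L = 9/100 + 21/100 + 33/100 + 11/25 + 14/25 + 1 = 263/100 = 2.63 bits/symbol.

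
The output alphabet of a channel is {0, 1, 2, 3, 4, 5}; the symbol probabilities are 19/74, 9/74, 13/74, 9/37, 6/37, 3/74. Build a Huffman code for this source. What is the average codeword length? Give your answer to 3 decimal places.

Repeatedly combine the two least-probable nodes; the expected code length is the sum of the merged weights.
merge 3/74 + 9/74 → 6/37
merge 6/37 + 6/37 → 12/37
merge 13/74 + 9/37 → 31/74
merge 19/74 + 12/37 → 43/74
merge 31/74 + 43/74 → 1
L = 6/37 + 12/37 + 31/74 + 43/74 + 1 = 92/37 ≈ 2.486 bits/symbol.

2.486 bits/symbol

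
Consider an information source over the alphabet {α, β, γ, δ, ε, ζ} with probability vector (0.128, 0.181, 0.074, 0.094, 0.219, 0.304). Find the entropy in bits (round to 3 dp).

2.427 bits

H = −Σ pᵢ log₂ pᵢ.
−0.128·log₂(0.128) = 0.3796
−0.181·log₂(0.181) = 0.4463
−0.074·log₂(0.074) = 0.2780
−0.094·log₂(0.094) = 0.3207
−0.219·log₂(0.219) = 0.4798
−0.304·log₂(0.304) = 0.5222
Sum ≈ 2.4266 → 2.427 bits.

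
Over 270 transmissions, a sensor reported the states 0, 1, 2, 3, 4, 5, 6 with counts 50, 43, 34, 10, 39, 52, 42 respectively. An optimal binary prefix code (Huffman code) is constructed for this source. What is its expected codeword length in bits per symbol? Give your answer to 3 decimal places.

Probabilities are the counts divided by 270.
Repeatedly combine the two least-probable nodes; the expected code length is the sum of the merged weights.
merge 1/27 + 17/135 → 22/135
merge 13/90 + 7/45 → 3/10
merge 43/270 + 22/135 → 29/90
merge 5/27 + 26/135 → 17/45
merge 3/10 + 29/90 → 28/45
merge 17/45 + 28/45 → 1
L = 22/135 + 3/10 + 29/90 + 17/45 + 28/45 + 1 = 376/135 ≈ 2.785 bits/symbol.

2.785 bits/symbol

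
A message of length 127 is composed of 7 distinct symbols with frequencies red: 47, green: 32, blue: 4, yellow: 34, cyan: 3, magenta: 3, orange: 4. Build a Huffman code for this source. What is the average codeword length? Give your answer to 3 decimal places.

2.213 bits/symbol

Probabilities are the counts divided by 127.
Repeatedly combine the two least-probable nodes; the expected code length is the sum of the merged weights.
merge 3/127 + 3/127 → 6/127
merge 4/127 + 4/127 → 8/127
merge 6/127 + 8/127 → 14/127
merge 14/127 + 32/127 → 46/127
merge 34/127 + 46/127 → 80/127
merge 47/127 + 80/127 → 1
L = 6/127 + 8/127 + 14/127 + 46/127 + 80/127 + 1 = 281/127 ≈ 2.213 bits/symbol.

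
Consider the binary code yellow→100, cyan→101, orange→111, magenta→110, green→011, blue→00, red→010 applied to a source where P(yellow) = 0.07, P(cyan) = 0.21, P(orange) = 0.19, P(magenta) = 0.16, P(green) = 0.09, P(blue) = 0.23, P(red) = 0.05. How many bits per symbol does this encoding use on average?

2.77 bits/symbol

L̄ = Σ pᵢ·ℓᵢ = 0.07·3 + 0.21·3 + 0.19·3 + 0.16·3 + 0.09·3 + 0.23·2 + 0.05·3 = 2.77 bits/symbol.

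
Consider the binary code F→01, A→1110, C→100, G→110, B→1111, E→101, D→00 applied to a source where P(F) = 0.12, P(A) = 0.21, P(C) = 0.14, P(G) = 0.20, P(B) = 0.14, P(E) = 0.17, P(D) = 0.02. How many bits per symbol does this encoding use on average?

L̄ = Σ pᵢ·ℓᵢ = 0.12·2 + 0.21·4 + 0.14·3 + 0.20·3 + 0.14·4 + 0.17·3 + 0.02·2 = 3.21 bits/symbol.

3.21 bits/symbol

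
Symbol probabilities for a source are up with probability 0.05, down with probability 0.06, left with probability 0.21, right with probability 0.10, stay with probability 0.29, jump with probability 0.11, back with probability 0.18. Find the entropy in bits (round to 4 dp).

H = −Σ pᵢ log₂ pᵢ.
−0.05·log₂(0.05) = 0.2161
−0.06·log₂(0.06) = 0.2435
−0.21·log₂(0.21) = 0.4728
−0.10·log₂(0.10) = 0.3322
−0.29·log₂(0.29) = 0.5179
−0.11·log₂(0.11) = 0.3503
−0.18·log₂(0.18) = 0.4453
Sum ≈ 2.5781 → 2.5781 bits.

2.5781 bits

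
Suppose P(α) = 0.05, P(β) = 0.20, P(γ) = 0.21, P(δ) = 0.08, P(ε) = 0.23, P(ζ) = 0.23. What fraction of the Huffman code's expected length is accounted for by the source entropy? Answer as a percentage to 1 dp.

98.4%

Entropy H = −Σ p log₂ p ≈ 2.4201 bits.
Huffman merges: 1/20+2/25→13/100; 13/100+1/5→33/100; 21/100+23/100→11/25; 23/100+33/100→14/25; 11/25+14/25→1. L = 123/50 ≈ 2.4600.
Efficiency = H/L = 2.4201/2.4600 = 98.4%.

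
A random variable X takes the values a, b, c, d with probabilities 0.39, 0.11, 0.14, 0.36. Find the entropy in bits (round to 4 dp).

1.8078 bits

H = −Σ pᵢ log₂ pᵢ.
−0.39·log₂(0.39) = 0.5298
−0.11·log₂(0.11) = 0.3503
−0.14·log₂(0.14) = 0.3971
−0.36·log₂(0.36) = 0.5306
Sum ≈ 1.8078 → 1.8078 bits.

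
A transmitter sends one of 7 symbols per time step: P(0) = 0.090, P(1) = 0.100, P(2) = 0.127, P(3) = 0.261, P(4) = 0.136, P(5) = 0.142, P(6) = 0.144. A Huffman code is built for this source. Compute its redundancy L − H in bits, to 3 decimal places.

Entropy H = −Σ p log₂ p ≈ 2.7227 bits.
Huffman merges: 9/100+1/10→19/100; 127/1000+17/125→263/1000; 71/500+18/125→143/500; 19/100+261/1000→451/1000; 263/1000+143/500→549/1000; 451/1000+549/1000→1. L = 2739/1000 ≈ 2.7390.
L − H = 2.7390 − 2.7227 = 0.016 bits.

0.016 bits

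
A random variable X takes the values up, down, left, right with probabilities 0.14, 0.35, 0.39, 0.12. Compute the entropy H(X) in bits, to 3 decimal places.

H = −Σ pᵢ log₂ pᵢ.
−0.14·log₂(0.14) = 0.3971
−0.35·log₂(0.35) = 0.5301
−0.39·log₂(0.39) = 0.5298
−0.12·log₂(0.12) = 0.3671
Sum ≈ 1.8241 → 1.824 bits.

1.824 bits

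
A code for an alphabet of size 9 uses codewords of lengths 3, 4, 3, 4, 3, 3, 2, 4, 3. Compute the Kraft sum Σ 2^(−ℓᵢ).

With common denominator 2^4 = 16: Σ 2^(−ℓᵢ) = 2/16 + 1/16 + 2/16 + 1/16 + 2/16 + 2/16 + 4/16 + 1/16 + 2/16 = 17/16 = 1.0625.

1.0625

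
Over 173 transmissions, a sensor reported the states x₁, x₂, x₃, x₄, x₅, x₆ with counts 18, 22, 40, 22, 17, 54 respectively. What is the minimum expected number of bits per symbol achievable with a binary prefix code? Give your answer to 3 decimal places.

2.457 bits/symbol

Probabilities are the counts divided by 173.
Repeatedly combine the two least-probable nodes; the expected code length is the sum of the merged weights.
merge 17/173 + 18/173 → 35/173
merge 22/173 + 22/173 → 44/173
merge 35/173 + 40/173 → 75/173
merge 44/173 + 54/173 → 98/173
merge 75/173 + 98/173 → 1
L = 35/173 + 44/173 + 75/173 + 98/173 + 1 = 425/173 ≈ 2.457 bits/symbol.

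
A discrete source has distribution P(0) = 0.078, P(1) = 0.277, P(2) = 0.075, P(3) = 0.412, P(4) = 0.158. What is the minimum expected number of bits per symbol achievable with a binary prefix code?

2.052 bits/symbol

Repeatedly combine the two least-probable nodes; the expected code length is the sum of the merged weights.
merge 3/40 + 39/500 → 153/1000
merge 153/1000 + 79/500 → 311/1000
merge 277/1000 + 311/1000 → 147/250
merge 103/250 + 147/250 → 1
L = 153/1000 + 311/1000 + 147/250 + 1 = 513/250 = 2.052 bits/symbol.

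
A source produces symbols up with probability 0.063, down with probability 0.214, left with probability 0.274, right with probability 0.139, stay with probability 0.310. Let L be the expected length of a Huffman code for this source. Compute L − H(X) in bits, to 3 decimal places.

Entropy H = −Σ p log₂ p ≈ 2.1585 bits.
Huffman merges: 63/1000+139/1000→101/500; 101/500+107/500→52/125; 137/500+31/100→73/125; 52/125+73/125→1. L = 1101/500 ≈ 2.2020.
L − H = 2.2020 − 2.1585 = 0.043 bits.

0.043 bits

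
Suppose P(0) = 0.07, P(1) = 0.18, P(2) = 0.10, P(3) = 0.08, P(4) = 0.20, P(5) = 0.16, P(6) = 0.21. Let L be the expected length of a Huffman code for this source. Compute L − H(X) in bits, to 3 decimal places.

0.042 bits

Entropy H = −Σ p log₂ p ≈ 2.6978 bits.
Huffman merges: 7/100+2/25→3/20; 1/10+3/20→1/4; 4/25+9/50→17/50; 1/5+21/100→41/100; 1/4+17/50→59/100; 41/100+59/100→1. L = 137/50 ≈ 2.7400.
L − H = 2.7400 − 2.6978 = 0.042 bits.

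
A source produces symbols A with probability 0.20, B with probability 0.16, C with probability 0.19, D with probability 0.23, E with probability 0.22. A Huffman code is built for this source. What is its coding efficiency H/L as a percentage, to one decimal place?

98.3%

Entropy H = −Σ p log₂ p ≈ 2.3109 bits.
Huffman merges: 4/25+19/100→7/20; 1/5+11/50→21/50; 23/100+7/20→29/50; 21/50+29/50→1. L = 47/20 ≈ 2.3500.
Efficiency = H/L = 2.3109/2.3500 = 98.3%.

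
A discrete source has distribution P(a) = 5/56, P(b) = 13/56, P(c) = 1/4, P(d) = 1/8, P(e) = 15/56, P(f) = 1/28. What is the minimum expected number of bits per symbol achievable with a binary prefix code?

Repeatedly combine the two least-probable nodes; the expected code length is the sum of the merged weights.
merge 1/28 + 5/56 → 1/8
merge 1/8 + 1/8 → 1/4
merge 13/56 + 1/4 → 27/56
merge 1/4 + 15/56 → 29/56
merge 27/56 + 29/56 → 1
L = 1/8 + 1/4 + 27/56 + 29/56 + 1 = 19/8 = 2.375 bits/symbol.

2.375 bits/symbol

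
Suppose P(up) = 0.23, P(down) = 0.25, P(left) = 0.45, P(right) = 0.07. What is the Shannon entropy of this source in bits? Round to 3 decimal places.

H = −Σ pᵢ log₂ pᵢ.
−0.23·log₂(0.23) = 0.4877
−0.25·log₂(0.25) = 0.5000
−0.45·log₂(0.45) = 0.5184
−0.07·log₂(0.07) = 0.2686
Sum ≈ 1.7746 → 1.775 bits.

1.775 bits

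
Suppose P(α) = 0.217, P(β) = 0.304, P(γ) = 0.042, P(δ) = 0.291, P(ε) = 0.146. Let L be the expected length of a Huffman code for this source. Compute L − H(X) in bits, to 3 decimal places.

0.072 bits

Entropy H = −Σ p log₂ p ≈ 2.1162 bits.
Huffman merges: 21/500+73/500→47/250; 47/250+217/1000→81/200; 291/1000+38/125→119/200; 81/200+119/200→1. L = 547/250 ≈ 2.1880.
L − H = 2.1880 − 2.1162 = 0.072 bits.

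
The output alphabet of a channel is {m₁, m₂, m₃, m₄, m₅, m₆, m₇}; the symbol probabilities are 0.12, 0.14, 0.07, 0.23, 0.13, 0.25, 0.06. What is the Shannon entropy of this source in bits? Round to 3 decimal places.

2.647 bits

H = −Σ pᵢ log₂ pᵢ.
−0.12·log₂(0.12) = 0.3671
−0.14·log₂(0.14) = 0.3971
−0.07·log₂(0.07) = 0.2686
−0.23·log₂(0.23) = 0.4877
−0.13·log₂(0.13) = 0.3826
−0.25·log₂(0.25) = 0.5000
−0.06·log₂(0.06) = 0.2435
Sum ≈ 2.6466 → 2.647 bits.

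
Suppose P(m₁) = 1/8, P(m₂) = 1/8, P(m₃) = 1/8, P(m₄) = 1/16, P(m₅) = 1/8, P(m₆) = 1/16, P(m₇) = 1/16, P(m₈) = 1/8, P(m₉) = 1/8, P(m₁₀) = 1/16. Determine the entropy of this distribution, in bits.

Each probability is a power of 1/2, so log₂(1/p) is an integer.
H = Σ p·log₂(1/p) = 1/8·3 + 1/8·3 + 1/8·3 + 1/16·4 + 1/8·3 + 1/16·4 + 1/16·4 + 1/8·3 + 1/8·3 + 1/16·4 = 3.25 bits.

3.25 bits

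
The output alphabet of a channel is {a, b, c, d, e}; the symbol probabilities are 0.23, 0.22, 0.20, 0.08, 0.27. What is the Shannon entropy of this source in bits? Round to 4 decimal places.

2.2342 bits

H = −Σ pᵢ log₂ pᵢ.
−0.23·log₂(0.23) = 0.4877
−0.22·log₂(0.22) = 0.4806
−0.20·log₂(0.20) = 0.4644
−0.08·log₂(0.08) = 0.2915
−0.27·log₂(0.27) = 0.5100
Sum ≈ 2.2342 → 2.2342 bits.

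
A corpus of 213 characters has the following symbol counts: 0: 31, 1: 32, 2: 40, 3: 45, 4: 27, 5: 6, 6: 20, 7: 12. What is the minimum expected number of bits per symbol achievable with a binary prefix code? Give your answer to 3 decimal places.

2.864 bits/symbol

Probabilities are the counts divided by 213.
Repeatedly combine the two least-probable nodes; the expected code length is the sum of the merged weights.
merge 2/71 + 4/71 → 6/71
merge 6/71 + 20/213 → 38/213
merge 9/71 + 31/213 → 58/213
merge 32/213 + 38/213 → 70/213
merge 40/213 + 15/71 → 85/213
merge 58/213 + 70/213 → 128/213
merge 85/213 + 128/213 → 1
L = 6/71 + 38/213 + 58/213 + 70/213 + 85/213 + 128/213 + 1 = 610/213 ≈ 2.864 bits/symbol.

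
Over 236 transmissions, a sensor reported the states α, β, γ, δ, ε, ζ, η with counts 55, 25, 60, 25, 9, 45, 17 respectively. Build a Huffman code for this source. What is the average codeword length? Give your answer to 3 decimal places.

Probabilities are the counts divided by 236.
Repeatedly combine the two least-probable nodes; the expected code length is the sum of the merged weights.
merge 9/236 + 17/236 → 13/118
merge 25/236 + 25/236 → 25/118
merge 13/118 + 45/236 → 71/236
merge 25/118 + 55/236 → 105/236
merge 15/59 + 71/236 → 131/236
merge 105/236 + 131/236 → 1
L = 13/118 + 25/118 + 71/236 + 105/236 + 131/236 + 1 = 619/236 ≈ 2.623 bits/symbol.

2.623 bits/symbol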